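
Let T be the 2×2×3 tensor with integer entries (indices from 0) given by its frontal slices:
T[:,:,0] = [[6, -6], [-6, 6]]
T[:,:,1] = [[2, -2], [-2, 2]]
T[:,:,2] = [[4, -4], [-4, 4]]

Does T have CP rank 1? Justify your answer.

Yes

If T = a ⊗ b ⊗ c then every fibre of T is a multiple of the corresponding factor, so read the factors off the fibres through the nonzero entry T[0,0,0] = 6.
The mode-1 fibre T[:,0,0] = [6, -6] gives a = [1, -1] (primitive direction); the mode-2 fibre T[0,:,0] = [6, -6] gives b = [1, -1]; then c[k] = T[0,0,k] / (a[0]·b[0]) = [6, 2, 4] / 1 = [6, 2, 4].
Expanding [1, -1] ⊗ [1, -1] ⊗ [6, 2, 4] reproduces all 12 entries of T, so T = [1, -1] ⊗ [1, -1] ⊗ [6, 2, 4] and rank(T) ≤ 1.
Equivalently every frontal slice T[:,:,k] is c[k] times the rank-1 matrix [1, -1] ⊗ [1, -1]. So T has rank 1 (it is nonzero).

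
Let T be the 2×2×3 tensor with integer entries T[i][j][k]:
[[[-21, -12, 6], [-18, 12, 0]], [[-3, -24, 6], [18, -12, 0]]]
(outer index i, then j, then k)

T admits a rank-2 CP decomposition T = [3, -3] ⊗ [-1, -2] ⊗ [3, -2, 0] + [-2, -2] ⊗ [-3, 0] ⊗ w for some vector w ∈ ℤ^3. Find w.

Subtract the known terms from T to get the rank-1 residual R = [-2, -2] ⊗ [-3, 0] ⊗ w, so R[i,j,k] = a[i]·b[j]·w[k]. Pick indices with nonzero a[0]·b[0] = (-2)·(-3) = 6. Only the fibre through (0,0,·) is needed: R[0,0,:] = T[0,0,:] − Σₗ aₗ[0]bₗ[0]cₗ = [-21, -12, 6] − (3)·(-1)·[3, -2, 0] = [-12, -18, 6]. Then w[k] = R[0,0,k] / 6 for each k, giving w = [-12, -18, 6] / 6 = [-2, -3, 1].

w = [-2, -3, 1]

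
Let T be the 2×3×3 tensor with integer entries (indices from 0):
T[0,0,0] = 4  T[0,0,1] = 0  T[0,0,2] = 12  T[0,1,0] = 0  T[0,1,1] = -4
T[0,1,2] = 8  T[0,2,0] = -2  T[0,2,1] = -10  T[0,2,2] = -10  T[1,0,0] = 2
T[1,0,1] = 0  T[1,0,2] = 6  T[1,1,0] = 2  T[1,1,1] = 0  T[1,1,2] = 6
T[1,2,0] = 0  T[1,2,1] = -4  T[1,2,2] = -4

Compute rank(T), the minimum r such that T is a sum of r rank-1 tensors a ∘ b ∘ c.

3

Lower bound: the mode-2 unfolding of T (rows indexed by j, columns by (i,k) = (0,0), (0,1), (0,2), (1,0), (1,1), (1,2)) is [[4, 0, 12, 2, 0, 6], [0, -4, 8, 2, 0, 6], [-2, -10, -10, 0, -4, -4]].
There the 3×3 minor on rows j ∈ {0, 1, 2}, columns (i,k) ∈ {(0,0), (0,1), (0,2)} is det [[4, 0, 12], [0, -4, 8], [-2, -10, -10]] = 384 ≠ 0, so this unfolding has rank ≥ 3; CP rank is at least every unfolding rank, so rank(T) ≥ 3. (This is only a lower bound: in general the CP rank may exceed every unfolding rank, so we still need to exhibit 3 rank-1 terms summing to T.)
Upper bound: T is a sum of 3 rank-1 terms, T = [1, 0] ∘ [0, 2, 1] ∘ [-2, -2, -2] + [2, 1] ∘ [1, 1, -1] ∘ [0, 4, 4] + [2, 1] ∘ [1, 1, 0] ∘ [2, -4, 2] (written with every a and b primitive with positive leading entry and the scale carried by c; CP decompositions are not unique, and this one is verified by expanding entrywise), so rank(T) ≤ 3.
These bounds meet, so rank(T) = 3.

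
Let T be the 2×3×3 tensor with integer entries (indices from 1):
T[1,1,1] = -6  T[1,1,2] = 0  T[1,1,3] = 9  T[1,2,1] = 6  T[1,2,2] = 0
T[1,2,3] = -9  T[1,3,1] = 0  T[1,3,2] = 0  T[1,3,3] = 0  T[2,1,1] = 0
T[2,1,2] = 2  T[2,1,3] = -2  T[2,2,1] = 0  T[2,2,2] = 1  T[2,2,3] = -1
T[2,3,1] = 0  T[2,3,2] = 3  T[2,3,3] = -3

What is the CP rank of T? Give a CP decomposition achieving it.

rank(T) = 2

Lower bound: the mode-2 unfolding of T (rows indexed by j, columns by (i,k) = (1,1), (1,2), (1,3), (2,1), (2,2), (2,3)) is [[-6, 0, 9, 0, 2, -2], [6, 0, -9, 0, 1, -1], [0, 0, 0, 0, 3, -3]].
There the 2×2 minor on rows j ∈ {1, 2}, columns (i,k) ∈ {(1,1), (2,2)} is det [[-6, 2], [6, 1]] = -18 ≠ 0, so this unfolding has rank ≥ 2; CP rank is at least every unfolding rank, so rank(T) ≥ 2. (Unfolding ranks only ever bound the CP rank from below — rank(T) can be strictly larger than all of them — so the matching upper bound has to come from an explicit 2-term decomposition.)
Upper bound — finding two terms. Write S_k = T[:,:,k] for the frontal slices: S₁ = [[-6, 6, 0], [0, 0, 0]], S₂ = [[0, 0, 0], [2, 1, 3]], S₃ = [[9, -9, 0], [-2, -1, -3]].
If T = a₁ ⊗ b₁ ⊗ c₁ + a₂ ⊗ b₂ ⊗ c₂ then each S_k = c₁[k]·a₁b₁ᵀ + c₂[k]·a₂b₂ᵀ. S₁ and S₂ are linearly independent, so a₁b₁ᵀ and a₂b₂ᵀ must span the same plane of matrices: they are the rank-1 matrices of the form x·S₁ + y·S₂.
The 2×2 minor of x·S₁ + y·S₂ on rows {1,2}, columns {1,2} is −18·xy = (-18)·(y)(x), vanishing at (x:y) = (1:0) and (0:1).
M₁ = S₁ = [[-6, 6, 0], [0, 0, 0]] = (-6)·[1, 0][1, -1, 0]ᵀ and M₂ = S₂ = [[0, 0, 0], [2, 1, 3]] = [0, 1][2, 1, 3]ᵀ, so take a₁ = [1, 0], b₁ = [1, -1, 0], a₂ = [0, 1], b₂ = [2, 1, 3].
Each slice is an integer combination of E₁ = a₁b₁ᵀ and E₂ = a₂b₂ᵀ: S₁ = −6·E₁, S₂ = E₂, S₃ = 9·E₁ − E₂; reading off coefficients, c₁ = [-6, 0, 9] and c₂ = [0, 1, -1].
Hence T = [1, 0] ⊗ [1, -1, 0] ⊗ [-6, 0, 9] + [0, 1] ⊗ [2, 1, 3] ⊗ [0, 1, -1], so rank(T) ≤ 2.
These bounds meet, so rank(T) = 2.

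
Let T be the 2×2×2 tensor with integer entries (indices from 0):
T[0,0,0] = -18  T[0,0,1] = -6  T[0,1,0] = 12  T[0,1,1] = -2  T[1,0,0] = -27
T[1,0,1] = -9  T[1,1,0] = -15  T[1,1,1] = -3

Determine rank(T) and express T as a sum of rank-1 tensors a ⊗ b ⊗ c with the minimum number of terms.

Lower bound: in the mode-3 unfolding of T (rows indexed by k, columns by (i,j)) the 2×2 minor on rows k ∈ {0, 1}, columns (i,j) ∈ {(0,0), (0,1)} is det [[-18, 12], [-6, -2]] = 108 ≠ 0, so that unfolding has rank ≥ 2 and hence rank(T) ≥ 2 (CP rank is at least every unfolding rank, though it can be larger).
Upper bound: with S_k = T[:,:,k], the two rank-1 terms a₁b₁ᵀ, a₂b₂ᵀ are the rank-1 members of the pencil x·S₀ + y·S₁.
det(x·S₀ + y·S₁) is 594·x² + 198·xy = 198·(3·x + y)(x), vanishing at (x:y) = (1:-3) and (0:1).
M₁ = S₀ − 3·S₁ = [[0, 18], [0, -6]] = 6·[3, -1][0, 1]ᵀ and M₂ = S₁ = [[-6, -2], [-9, -3]] = −[2, 3][3, 1]ᵀ, so take a₁ = [3, -1], b₁ = [0, 1], a₂ = [2, 3], b₂ = [3, 1].
Each slice is an integer combination of E₁ = a₁b₁ᵀ and E₂ = a₂b₂ᵀ: S₀ = 6·E₁ − 3·E₂, S₁ = −E₂; reading off coefficients, c₁ = [6, 0] and c₂ = [-3, -1].
Hence T = [3, -1] ⊗ [0, 1] ⊗ [6, 0] + [2, 3] ⊗ [3, 1] ⊗ [-3, -1], so rank(T) ≤ 2.
These bounds meet, so rank(T) = 2.

rank(T) = 2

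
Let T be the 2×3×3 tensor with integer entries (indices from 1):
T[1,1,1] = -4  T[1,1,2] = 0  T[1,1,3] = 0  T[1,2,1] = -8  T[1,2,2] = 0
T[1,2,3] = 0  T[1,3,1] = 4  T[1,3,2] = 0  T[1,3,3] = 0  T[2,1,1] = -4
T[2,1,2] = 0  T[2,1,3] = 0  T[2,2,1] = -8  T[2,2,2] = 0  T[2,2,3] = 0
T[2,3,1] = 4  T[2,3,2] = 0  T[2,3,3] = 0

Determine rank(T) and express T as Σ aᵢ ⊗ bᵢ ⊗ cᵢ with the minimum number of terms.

Lower bound: T ≠ 0 (e.g. T[1,1,1] = -4), so rank(T) ≥ 1.
Upper bound: the mode-1 fibre T[:,1,1] = [-4, -4] gives a = (1, 1) (primitive direction); the mode-2 fibre T[1,:,1] = [-4, -8, 4] gives b = (1, 2, -1); then c[k] = T[1,1,k] / (a[1]·b[1]) = [-4, 0, 0] / 1 = (-4, 0, 0).
Expanding (1, 1) ⊗ (1, 2, -1) ⊗ (-4, 0, 0) reproduces all 18 entries of T, so T = (1, 1) ⊗ (1, 2, -1) ⊗ (-4, 0, 0) and rank(T) ≤ 1.
These bounds meet, so rank(T) = 1.

rank(T) = 1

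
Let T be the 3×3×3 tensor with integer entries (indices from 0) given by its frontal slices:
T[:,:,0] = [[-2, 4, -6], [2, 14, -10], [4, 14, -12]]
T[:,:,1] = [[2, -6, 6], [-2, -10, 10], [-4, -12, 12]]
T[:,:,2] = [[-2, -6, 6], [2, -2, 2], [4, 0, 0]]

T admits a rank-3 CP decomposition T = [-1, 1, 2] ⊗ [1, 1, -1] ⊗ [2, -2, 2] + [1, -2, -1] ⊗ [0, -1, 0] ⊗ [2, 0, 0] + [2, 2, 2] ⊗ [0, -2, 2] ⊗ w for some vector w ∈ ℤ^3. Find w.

Subtract the known terms from T to get the rank-1 residual R = [2, 2, 2] ⊗ [0, -2, 2] ⊗ w, so R[i,j,k] = a[i]·b[j]·w[k]. Pick indices with nonzero a[0]·b[1] = (2)·(-2) = -4. Only the fibre through (0,1,·) is needed: R[0,1,:] = T[0,1,:] − Σₗ aₗ[0]bₗ[1]cₗ = [4, -6, -6] − (-1)·(1)·[2, -2, 2] − (1)·(-1)·[2, 0, 0] = [8, -8, -4]. Then w[k] = R[0,1,k] / -4 for each k, giving w = [8, -8, -4] / -4 = [-2, 2, 1].

w = [-2, 2, 1]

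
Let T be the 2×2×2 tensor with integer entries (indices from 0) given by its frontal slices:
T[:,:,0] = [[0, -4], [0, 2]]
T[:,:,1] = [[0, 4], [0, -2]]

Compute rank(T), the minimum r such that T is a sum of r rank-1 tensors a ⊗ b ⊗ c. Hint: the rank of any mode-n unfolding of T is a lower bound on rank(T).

1

Lower bound: T ≠ 0 (e.g. T[0,1,0] = -4), so rank(T) ≥ 1.
Upper bound: if T = a ⊗ b ⊗ c then every fibre of T is a multiple of the corresponding factor, so read the factors off the fibres through the nonzero entry T[0,1,0] = -4.
The mode-1 fibre T[:,1,0] = [-4, 2] gives a = [2, -1] (primitive direction); the mode-2 fibre T[0,:,0] = [0, -4] gives b = [0, 1]; then c[k] = T[0,1,k] / (a[0]·b[1]) = [-4, 4] / 2 = [-2, 2].
Expanding [2, -1] ⊗ [0, 1] ⊗ [-2, 2] reproduces all 8 entries of T, so T = [2, -1] ⊗ [0, 1] ⊗ [-2, 2] and rank(T) ≤ 1.
These bounds meet, so rank(T) = 1.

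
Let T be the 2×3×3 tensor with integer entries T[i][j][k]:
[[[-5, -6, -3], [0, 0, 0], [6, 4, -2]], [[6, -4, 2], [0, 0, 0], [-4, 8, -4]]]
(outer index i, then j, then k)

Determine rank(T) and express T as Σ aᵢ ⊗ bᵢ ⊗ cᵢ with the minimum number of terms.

rank(T) = 3

Lower bound: the mode-3 unfolding of T (rows indexed by k, columns by (i,j) = (0,0), (0,1), (0,2), (1,0), (1,1), (1,2)) is [[-5, 0, 6, 6, 0, -4], [-6, 0, 4, -4, 0, 8], [-3, 0, -2, 2, 0, -4]].
There the 3×3 minor on rows k ∈ {0, 1, 2}, columns (i,j) ∈ {(0,0), (0,2), (1,0)} is det [[-5, 6, 6], [-6, 4, -4], [-3, -2, 2]] = 288 ≠ 0, so this unfolding has rank ≥ 3; CP rank is at least every unfolding rank, so rank(T) ≥ 3. (Flattening ranks never certify an upper bound on CP rank; for that we must actually write T with 3 rank-1 terms.)
Upper bound: T is a sum of 3 rank-1 terms, T = (1, -2) ⊗ (1, 0, -1) ⊗ (-4, 0, 0) + (1, 0) ⊗ (1, 0, 0) ⊗ (0, -4, -4) + (1, 2) ⊗ (1, 0, -2) ⊗ (-1, -2, 1) (written with every a and b primitive with positive leading entry and the scale carried by c; CP decompositions are not unique, and this one is verified by expanding entrywise), so rank(T) ≤ 3.
These bounds meet, so rank(T) = 3.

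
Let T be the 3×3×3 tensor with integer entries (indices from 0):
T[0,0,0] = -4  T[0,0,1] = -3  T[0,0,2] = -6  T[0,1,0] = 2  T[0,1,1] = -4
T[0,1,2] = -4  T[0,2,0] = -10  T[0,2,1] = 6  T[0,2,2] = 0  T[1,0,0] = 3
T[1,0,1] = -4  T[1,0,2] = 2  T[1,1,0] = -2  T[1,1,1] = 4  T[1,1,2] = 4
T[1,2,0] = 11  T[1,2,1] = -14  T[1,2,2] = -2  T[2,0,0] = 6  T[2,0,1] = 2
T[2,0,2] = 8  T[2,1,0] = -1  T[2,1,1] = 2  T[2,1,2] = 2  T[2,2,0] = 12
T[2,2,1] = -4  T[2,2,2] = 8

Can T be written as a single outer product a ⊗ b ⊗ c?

No

The mode-1 unfolding of T (rows indexed by i, columns by (j,k) = (0,0), (0,1), (0,2), (1,0), (1,1), (1,2), (2,0), (2,1), (2,2)) is [[-4, -3, -6, 2, -4, -4, -10, 6, 0], [3, -4, 2, -2, 4, 4, 11, -14, -2], [6, 2, 8, -1, 2, 2, 12, -4, 8]].
There the 3×3 minor on rows i ∈ {0, 1, 2}, columns (j,k) ∈ {(0,0), (0,1), (1,0)} is det [[-4, -3, 2], [3, -4, -2], [6, 2, -1]] = 55 ≠ 0, so this unfolding has rank ≥ 3; CP rank is at least every unfolding rank, so rank(T) ≥ 3.
In particular rank(T) ≥ 3 > 1, so T is not rank-1.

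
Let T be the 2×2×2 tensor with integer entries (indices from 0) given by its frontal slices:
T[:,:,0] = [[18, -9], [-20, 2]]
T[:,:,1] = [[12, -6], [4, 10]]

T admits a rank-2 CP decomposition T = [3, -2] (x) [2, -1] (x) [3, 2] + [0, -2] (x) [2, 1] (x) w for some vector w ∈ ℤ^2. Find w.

Subtract the known terms from T to get the rank-1 residual R = [0, -2] (x) [2, 1] (x) w, so R[i,j,k] = a[i]·b[j]·w[k]. Pick indices with nonzero a[1]·b[0] = (-2)·(2) = -4. Only the fibre through (1,0,·) is needed: R[1,0,:] = T[1,0,:] − Σₗ aₗ[1]bₗ[0]cₗ = [-20, 4] − (-2)·(2)·[3, 2] = [-8, 12]. Then w[k] = R[1,0,k] / -4 for each k, giving w = [-8, 12] / -4 = [2, -3].

w = [2, -3]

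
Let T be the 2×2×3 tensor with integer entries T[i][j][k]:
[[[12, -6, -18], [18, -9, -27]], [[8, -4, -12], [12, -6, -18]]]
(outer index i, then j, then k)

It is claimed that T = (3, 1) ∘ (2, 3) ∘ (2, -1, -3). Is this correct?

Reconstruct entry (1,0,0) from the claimed factors: Σₗ aₗ[1]bₗ[0]cₗ[0] = (1)·(2)·(2) = 4, but T[1,0,0] = 8. The claim is false.

No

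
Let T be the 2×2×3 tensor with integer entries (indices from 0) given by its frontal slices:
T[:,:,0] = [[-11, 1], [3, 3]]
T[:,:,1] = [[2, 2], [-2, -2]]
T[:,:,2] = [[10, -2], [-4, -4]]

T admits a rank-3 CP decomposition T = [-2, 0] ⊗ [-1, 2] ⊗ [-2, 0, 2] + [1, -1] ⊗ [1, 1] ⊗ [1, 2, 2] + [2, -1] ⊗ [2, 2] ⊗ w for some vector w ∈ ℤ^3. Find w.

Subtract the known terms from T to get the rank-1 residual R = [2, -1] ⊗ [2, 2] ⊗ w, so R[i,j,k] = a[i]·b[j]·w[k]. Pick indices with nonzero a[0]·b[0] = (2)·(2) = 4. Only the fibre through (0,0,·) is needed: R[0,0,:] = T[0,0,:] − Σₗ aₗ[0]bₗ[0]cₗ = [-11, 2, 10] − (-2)·(-1)·[-2, 0, 2] − (1)·(1)·[1, 2, 2] = [-8, 0, 4]. Then w[k] = R[0,0,k] / 4 for each k, giving w = [-8, 0, 4] / 4 = [-2, 0, 1].

w = [-2, 0, 1]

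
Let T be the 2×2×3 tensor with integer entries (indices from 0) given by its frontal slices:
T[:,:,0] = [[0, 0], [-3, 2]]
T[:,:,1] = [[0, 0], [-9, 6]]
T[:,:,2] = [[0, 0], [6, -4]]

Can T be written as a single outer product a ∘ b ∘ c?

Yes

If T = a ∘ b ∘ c then every fibre of T is a multiple of the corresponding factor, so read the factors off the fibres through the nonzero entry T[1,0,0] = -3.
The mode-1 fibre T[:,0,0] = [0, -3] gives a = [0, 1] (primitive direction); the mode-2 fibre T[1,:,0] = [-3, 2] gives b = [3, -2]; then c[k] = T[1,0,k] / (a[1]·b[0]) = [-3, -9, 6] / 3 = [-1, -3, 2].
Expanding [0, 1] ∘ [3, -2] ∘ [-1, -3, 2] reproduces all 12 entries of T, so T = [0, 1] ∘ [3, -2] ∘ [-1, -3, 2] and rank(T) ≤ 1.
Equivalently every frontal slice T[:,:,k] is c[k] times the rank-1 matrix [0, 1] ∘ [3, -2]. So T has rank 1 (it is nonzero).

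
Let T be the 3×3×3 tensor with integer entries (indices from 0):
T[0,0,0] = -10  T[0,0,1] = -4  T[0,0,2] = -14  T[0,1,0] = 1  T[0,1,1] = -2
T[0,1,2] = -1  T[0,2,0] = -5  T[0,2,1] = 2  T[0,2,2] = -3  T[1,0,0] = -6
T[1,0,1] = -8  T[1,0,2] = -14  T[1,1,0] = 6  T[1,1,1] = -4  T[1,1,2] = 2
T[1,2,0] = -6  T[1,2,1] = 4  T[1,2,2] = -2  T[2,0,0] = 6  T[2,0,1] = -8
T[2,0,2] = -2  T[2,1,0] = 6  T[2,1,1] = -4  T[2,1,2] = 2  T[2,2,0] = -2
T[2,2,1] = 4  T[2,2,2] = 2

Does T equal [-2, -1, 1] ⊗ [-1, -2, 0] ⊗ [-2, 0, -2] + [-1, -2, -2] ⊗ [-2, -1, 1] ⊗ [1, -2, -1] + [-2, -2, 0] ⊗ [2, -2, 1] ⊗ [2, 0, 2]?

Reconstruct entrywise from the claimed factors. For example, T[1,2,1] = 4 and Σₗ aₗ[1]bₗ[2]cₗ[1] = (-1)·(0)·(0) + (-2)·(1)·(-2) + (-2)·(1)·(0) = 4; checking all 27 entries, every one matches. The claim holds.

Yes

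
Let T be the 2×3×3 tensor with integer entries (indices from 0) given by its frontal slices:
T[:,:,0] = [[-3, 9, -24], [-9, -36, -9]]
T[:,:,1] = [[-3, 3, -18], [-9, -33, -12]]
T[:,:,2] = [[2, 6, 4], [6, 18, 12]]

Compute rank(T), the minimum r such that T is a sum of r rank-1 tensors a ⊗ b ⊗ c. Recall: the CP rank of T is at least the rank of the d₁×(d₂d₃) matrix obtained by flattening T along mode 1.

Lower bound: the mode-1 unfolding of T (rows indexed by i, columns by (j,k) = (0,0), (0,1), (0,2), (1,0), (1,1), (1,2), (2,0), (2,1), (2,2)) is [[-3, -3, 2, 9, 3, 6, -24, -18, 4], [-9, -9, 6, -36, -33, 18, -9, -12, 12]].
There the 2×2 minor on rows i ∈ {0, 1}, columns (j,k) ∈ {(0,0), (1,0)} is det [[-3, 9], [-9, -36]] = 189 ≠ 0, so this unfolding has rank ≥ 2; CP rank is at least every unfolding rank, so rank(T) ≥ 2. (This is only a lower bound: in general the CP rank may exceed every unfolding rank, so we still need to exhibit 2 rank-1 terms summing to T.)
Upper bound — finding two terms. Write S_k = T[:,:,k] for the frontal slices: S₀ = [[-3, 9, -24], [-9, -36, -9]], S₁ = [[-3, 3, -18], [-9, -33, -12]], S₂ = [[2, 6, 4], [6, 18, 12]].
If T = a₁ ⊗ b₁ ⊗ c₁ + a₂ ⊗ b₂ ⊗ c₂ then each S_k = c₁[k]·a₁b₁ᵀ + c₂[k]·a₂b₂ᵀ. S₀ and S₁ are linearly independent, so a₁b₁ᵀ and a₂b₂ᵀ must span the same plane of matrices: they are the rank-1 matrices of the form x·S₀ + y·S₁.
The 2×2 minor of x·S₀ + y·S₁ on rows {0,1}, columns {0,1} is 189·x² + 315·xy + 126·y² = 63·(3·x + 2·y)(x + y), vanishing at (x:y) = (2:-3) and (1:-1).
M₁ = 2·S₀ − 3·S₁ = [[3, 9, 6], [9, 27, 18]] = 3·[1, 3][1, 3, 2]ᵀ and M₂ = S₀ − S₁ = [[0, 6, -6], [0, -3, 3]] = 3·[2, -1][0, 1, -1]ᵀ, so take a₁ = [1, 3], b₁ = [1, 3, 2], a₂ = [2, -1], b₂ = [0, 1, -1].
Each slice is an integer combination of E₁ = a₁b₁ᵀ and E₂ = a₂b₂ᵀ: S₀ = −3·E₁ + 9·E₂, S₁ = −3·E₁ + 6·E₂, S₂ = 2·E₁; reading off coefficients, c₁ = [-3, -3, 2] and c₂ = [9, 6, 0].
Hence T = [1, 3] ⊗ [1, 3, 2] ⊗ [-3, -3, 2] + [2, -1] ⊗ [0, 1, -1] ⊗ [9, 6, 0], so rank(T) ≤ 2.
These bounds meet, so rank(T) = 2.
Check entry T[1,2,1] = -12: (3)·(2)·(-3) + (-1)·(-1)·(6) = -12.

2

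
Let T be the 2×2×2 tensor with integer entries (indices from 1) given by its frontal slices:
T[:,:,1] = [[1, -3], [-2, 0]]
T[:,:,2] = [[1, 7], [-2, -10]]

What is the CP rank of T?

Lower bound: the mode-2 unfolding of T (rows indexed by j, columns by (i,k) = (1,1), (1,2), (2,1), (2,2)) is [[1, 1, -2, -2], [-3, 7, 0, -10]].
There the 2×2 minor on rows j ∈ {1, 2}, columns (i,k) ∈ {(1,1), (1,2)} is det [[1, 1], [-3, 7]] = 10 ≠ 0, so this unfolding has rank ≥ 2; CP rank is at least every unfolding rank, so rank(T) ≥ 2. (Unfolding ranks only ever bound the CP rank from below — rank(T) can be strictly larger than all of them — so the matching upper bound has to come from an explicit 2-term decomposition.)
Upper bound — finding two terms. Write S_k = T[:,:,k] for the frontal slices: S₁ = [[1, -3], [-2, 0]], S₂ = [[1, 7], [-2, -10]].
If T = a₁ ⊗ b₁ ⊗ c₁ + a₂ ⊗ b₂ ⊗ c₂ then each S_k = c₁[k]·a₁b₁ᵀ + c₂[k]·a₂b₂ᵀ. S₁ and S₂ are linearly independent, so a₁b₁ᵀ and a₂b₂ᵀ must span the same plane of matrices: they are the rank-1 matrices of the form x·S₁ + y·S₂.
det(x·S₁ + y·S₂) is −6·x² − 2·xy + 4·y² = (-2)·(3·x − 2·y)(x + y), vanishing at (x:y) = (2:3) and (1:-1).
M₁ = 2·S₁ + 3·S₂ = [[5, 15], [-10, -30]] = 5·[1, -2][1, 3]ᵀ and M₂ = S₁ − S₂ = [[0, -10], [0, 10]] = (-10)·[1, -1][0, 1]ᵀ, so take a₁ = [1, -2], b₁ = [1, 3], a₂ = [1, -1], b₂ = [0, 1].
Each slice is an integer combination of E₁ = a₁b₁ᵀ and E₂ = a₂b₂ᵀ: S₁ = E₁ − 6·E₂, S₂ = E₁ + 4·E₂; reading off coefficients, c₁ = [1, 1] and c₂ = [-6, 4].
Hence T = [1, -2] ⊗ [1, 3] ⊗ [1, 1] + [1, -1] ⊗ [0, 1] ⊗ [-6, 4], so rank(T) ≤ 2.
These bounds meet, so rank(T) = 2.
Check entry T[1,2,1] = -3: (1)·(3)·(1) + (1)·(1)·(-6) = -3.

2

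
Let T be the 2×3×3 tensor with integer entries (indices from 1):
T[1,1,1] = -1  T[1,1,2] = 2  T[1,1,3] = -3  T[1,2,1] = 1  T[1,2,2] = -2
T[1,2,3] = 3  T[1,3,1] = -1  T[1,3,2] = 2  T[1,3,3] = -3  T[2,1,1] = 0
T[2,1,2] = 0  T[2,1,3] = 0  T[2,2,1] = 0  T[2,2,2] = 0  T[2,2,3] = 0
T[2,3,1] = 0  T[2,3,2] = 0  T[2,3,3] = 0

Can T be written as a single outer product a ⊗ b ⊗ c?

Yes

If T = a ⊗ b ⊗ c then every fibre of T is a multiple of the corresponding factor, so read the factors off the fibres through the nonzero entry T[1,1,1] = -1.
The mode-1 fibre T[:,1,1] = [-1, 0] gives a = [1, 0] (primitive direction); the mode-2 fibre T[1,:,1] = [-1, 1, -1] gives b = [1, -1, 1]; then c[k] = T[1,1,k] / (a[1]·b[1]) = [-1, 2, -3] / 1 = [-1, 2, -3].
Expanding [1, 0] ⊗ [1, -1, 1] ⊗ [-1, 2, -3] reproduces all 18 entries of T, so T = [1, 0] ⊗ [1, -1, 1] ⊗ [-1, 2, -3] and rank(T) ≤ 1.
Equivalently every frontal slice T[:,:,k] is c[k] times the rank-1 matrix [1, 0] ⊗ [1, -1, 1]. So T has rank 1 (it is nonzero).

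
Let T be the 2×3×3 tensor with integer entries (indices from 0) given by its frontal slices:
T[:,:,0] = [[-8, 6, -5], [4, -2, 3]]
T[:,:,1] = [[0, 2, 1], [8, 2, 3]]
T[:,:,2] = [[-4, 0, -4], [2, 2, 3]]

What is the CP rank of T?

Lower bound: in the mode-2 unfolding of T (rows indexed by j, columns by (i,k)) the 3×3 minor on rows j ∈ {0, 1, 2}, columns (i,k) ∈ {(0,0), (0,1), (1,1)} is det [[-8, 0, 8], [6, 2, 2], [-5, 1, 3]] = 96 ≠ 0, so that unfolding has rank ≥ 3 and hence rank(T) ≥ 3 (CP rank is at least every unfolding rank, though it can be larger).
Upper bound: T is a sum of 3 rank-1 terms, T = [0, 1] ⊗ [2, 1, 1] ⊗ [0, 4, 0] + [1, -1] ⊗ [0, 2, 1] ⊗ [-1, 1, -2] + [2, -1] ⊗ [2, -2, 1] ⊗ [-2, 0, -1] (written with every a and b primitive with positive leading entry and the scale carried by c; CP decompositions are not unique, and this one is verified by expanding entrywise), so rank(T) ≤ 3.
These bounds meet, so rank(T) = 3.

3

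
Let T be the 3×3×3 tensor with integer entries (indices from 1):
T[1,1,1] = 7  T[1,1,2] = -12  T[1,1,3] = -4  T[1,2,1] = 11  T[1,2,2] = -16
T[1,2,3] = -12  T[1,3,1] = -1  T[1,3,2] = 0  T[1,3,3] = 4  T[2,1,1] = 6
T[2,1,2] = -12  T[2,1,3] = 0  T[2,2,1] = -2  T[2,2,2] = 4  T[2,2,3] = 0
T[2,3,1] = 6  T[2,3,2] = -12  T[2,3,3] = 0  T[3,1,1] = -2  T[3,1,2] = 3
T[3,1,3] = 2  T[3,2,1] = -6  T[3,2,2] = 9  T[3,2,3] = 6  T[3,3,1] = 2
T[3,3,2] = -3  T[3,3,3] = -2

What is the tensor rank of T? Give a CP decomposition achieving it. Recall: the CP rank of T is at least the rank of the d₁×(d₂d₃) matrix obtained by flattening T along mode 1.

Lower bound: the mode-2 unfolding of T (rows indexed by j, columns by (i,k) = (1,1), (1,2), (1,3), (2,1), (2,2), (2,3), (3,1), (3,2), (3,3)) is [[7, -12, -4, 6, -12, 0, -2, 3, 2], [11, -16, -12, -2, 4, 0, -6, 9, 6], [-1, 0, 4, 6, -12, 0, 2, -3, -2]].
There the 2×2 minor on rows j ∈ {1, 2}, columns (i,k) ∈ {(1,1), (1,2)} is det [[7, -12], [11, -16]] = 20 ≠ 0, so this unfolding has rank ≥ 2; CP rank is at least every unfolding rank, so rank(T) ≥ 2. (Flattening ranks never certify an upper bound on CP rank; for that we must actually write T with 2 rank-1 terms.)
Upper bound — finding two terms. Write S_k = T[:,:,k] for the frontal slices: S₁ = [[7, 11, -1], [6, -2, 6], [-2, -6, 2]], S₂ = [[-12, -16, 0], [-12, 4, -12], [3, 9, -3]], S₃ = [[-4, -12, 4], [0, 0, 0], [2, 6, -2]].
If T = a₁ ⊗ b₁ ⊗ c₁ + a₂ ⊗ b₂ ⊗ c₂ then each S_k = c₁[k]·a₁b₁ᵀ + c₂[k]·a₂b₂ᵀ. S₁ and S₂ are linearly independent, so a₁b₁ᵀ and a₂b₂ᵀ must span the same plane of matrices: they are the rank-1 matrices of the form x·S₁ + y·S₂.
The 2×2 minor of x·S₁ + y·S₂ on rows {1,2}, columns {1,2} is −80·x² + 280·xy − 240·y² = (-40)·(2·x − 3·y)(x − 2·y), vanishing at (x:y) = (3:2) and (2:1).
M₁ = 3·S₁ + 2·S₂ = [[-3, 1, -3], [-6, 2, -6], [0, 0, 0]] = −[1, 2, 0][3, -1, 3]ᵀ and M₂ = 2·S₁ + S₂ = [[2, 6, -2], [0, 0, 0], [-1, -3, 1]] = [2, 0, -1][1, 3, -1]ᵀ, so take a₁ = [1, 2, 0], b₁ = [3, -1, 3], a₂ = [2, 0, -1], b₂ = [1, 3, -1].
Each slice is an integer combination of E₁ = a₁b₁ᵀ and E₂ = a₂b₂ᵀ: S₁ = E₁ + 2·E₂, S₂ = −2·E₁ − 3·E₂, S₃ = −2·E₂; reading off coefficients, c₁ = [1, -2, 0] and c₂ = [2, -3, -2].
Hence T = [1, 2, 0] ⊗ [3, -1, 3] ⊗ [1, -2, 0] + [2, 0, -1] ⊗ [1, 3, -1] ⊗ [2, -3, -2], so rank(T) ≤ 2.
These bounds meet, so rank(T) = 2.

rank(T) = 2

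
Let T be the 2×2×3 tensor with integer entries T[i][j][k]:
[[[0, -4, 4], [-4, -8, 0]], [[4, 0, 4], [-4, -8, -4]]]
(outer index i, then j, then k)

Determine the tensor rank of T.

Lower bound: the mode-3 unfolding of T (rows indexed by k, columns by (i,j) = (0,0), (0,1), (1,0), (1,1)) is [[0, -4, 4, -4], [-4, -8, 0, -8], [4, 0, 4, -4]].
There the 3×3 minor on rows k ∈ {0, 1, 2}, columns (i,j) ∈ {(0,0), (0,1), (1,0)} is det [[0, -4, 4], [-4, -8, 0], [4, 0, 4]] = 64 ≠ 0, so this unfolding has rank ≥ 3; CP rank is at least every unfolding rank, so rank(T) ≥ 3. (Flattening ranks never certify an upper bound on CP rank; for that we must actually write T with 3 rank-1 terms.)
Upper bound: T is a sum of 3 rank-1 terms, T = [1, 1] ⊗ [1, 1] ⊗ [2, -2, -2] + [1, 2] ⊗ [1, -1] ⊗ [2, 2, 2] + [2, 1] ⊗ [1, 1] ⊗ [-2, -2, 2] (written with every a and b primitive with positive leading entry and the scale carried by c; CP decompositions are not unique, and this one is verified by expanding entrywise), so rank(T) ≤ 3.
These bounds meet, so rank(T) = 3.

3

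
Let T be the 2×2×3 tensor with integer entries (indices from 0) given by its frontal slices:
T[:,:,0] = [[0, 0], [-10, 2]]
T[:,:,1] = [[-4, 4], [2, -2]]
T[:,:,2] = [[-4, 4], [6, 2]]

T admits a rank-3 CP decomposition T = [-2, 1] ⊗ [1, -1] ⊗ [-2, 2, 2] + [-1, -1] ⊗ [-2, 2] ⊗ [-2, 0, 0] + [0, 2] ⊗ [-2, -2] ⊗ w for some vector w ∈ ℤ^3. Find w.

w = [1, 0, -1]

Subtract the known terms from T to get the rank-1 residual R = [0, 2] ⊗ [-2, -2] ⊗ w, so R[i,j,k] = a[i]·b[j]·w[k]. Pick indices with nonzero a[1]·b[0] = (2)·(-2) = -4. Only the fibre through (1,0,·) is needed: R[1,0,:] = T[1,0,:] − Σₗ aₗ[1]bₗ[0]cₗ = [-10, 2, 6] − (1)·(1)·[-2, 2, 2] − (-1)·(-2)·[-2, 0, 0] = [-4, 0, 4]. Then w[k] = R[1,0,k] / -4 for each k, giving w = [-4, 0, 4] / -4 = [1, 0, -1].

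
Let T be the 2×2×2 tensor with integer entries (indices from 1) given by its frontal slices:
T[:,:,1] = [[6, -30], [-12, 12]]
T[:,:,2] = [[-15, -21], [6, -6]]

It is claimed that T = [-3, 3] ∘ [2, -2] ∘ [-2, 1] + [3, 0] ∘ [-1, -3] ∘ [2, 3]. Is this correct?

Yes

Reconstruct entrywise from the claimed factors. For example, T[1,2,2] = -21 and Σₗ aₗ[1]bₗ[2]cₗ[2] = (-3)·(-2)·(1) + (3)·(-3)·(3) = -21; checking all 8 entries, every one matches. The claim holds.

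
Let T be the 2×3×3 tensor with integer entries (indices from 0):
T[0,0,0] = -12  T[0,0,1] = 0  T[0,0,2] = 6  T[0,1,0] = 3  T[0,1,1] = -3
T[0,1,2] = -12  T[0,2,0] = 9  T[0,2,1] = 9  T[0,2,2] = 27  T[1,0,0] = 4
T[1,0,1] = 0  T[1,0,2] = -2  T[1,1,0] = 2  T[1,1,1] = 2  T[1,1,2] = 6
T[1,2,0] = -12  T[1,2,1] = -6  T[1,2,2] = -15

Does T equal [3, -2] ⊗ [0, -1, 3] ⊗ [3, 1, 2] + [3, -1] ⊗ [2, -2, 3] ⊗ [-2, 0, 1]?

Yes

Reconstruct entrywise from the claimed factors. For example, T[0,2,0] = 9 and Σₗ aₗ[0]bₗ[2]cₗ[0] = (3)·(3)·(3) + (3)·(3)·(-2) = 9; checking all 18 entries, every one matches. The claim holds.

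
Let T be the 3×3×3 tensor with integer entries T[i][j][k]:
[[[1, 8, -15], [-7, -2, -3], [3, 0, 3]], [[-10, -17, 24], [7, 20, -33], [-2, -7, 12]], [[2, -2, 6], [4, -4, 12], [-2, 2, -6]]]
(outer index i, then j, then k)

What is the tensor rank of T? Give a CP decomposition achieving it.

rank(T) = 2

Lower bound: the mode-3 unfolding of T (rows indexed by k, columns by (i,j) = (0,0), (0,1), (0,2), (1,0), (1,1), (1,2), (2,0), (2,1), (2,2)) is [[1, -7, 3, -10, 7, -2, 2, 4, -2], [8, -2, 0, -17, 20, -7, -2, -4, 2], [-15, -3, 3, 24, -33, 12, 6, 12, -6]].
There the 2×2 minor on rows k ∈ {0, 1}, columns (i,j) ∈ {(0,0), (0,1)} is det [[1, -7], [8, -2]] = 54 ≠ 0, so this unfolding has rank ≥ 2; CP rank is at least every unfolding rank, so rank(T) ≥ 2. (This is only a lower bound: in general the CP rank may exceed every unfolding rank, so we still need to exhibit 2 rank-1 terms summing to T.)
Upper bound — finding two terms. Write S_k = T[:,:,k] for the frontal slices: S₀ = [[1, -7, 3], [-10, 7, -2], [2, 4, -2]], S₁ = [[8, -2, 0], [-17, 20, -7], [-2, -4, 2]], S₂ = [[-15, -3, 3], [24, -33, 12], [6, 12, -6]].
If T = a₁ ∘ b₁ ∘ c₁ + a₂ ∘ b₂ ∘ c₂ then each S_k = c₁[k]·a₁b₁ᵀ + c₂[k]·a₂b₂ᵀ. S₀ and S₁ are linearly independent, so a₁b₁ᵀ and a₂b₂ᵀ must span the same plane of matrices: they are the rank-1 matrices of the form x·S₀ + y·S₁.
The 2×2 minor of x·S₀ + y·S₁ on rows {0,1}, columns {0,1} is −63·x² − 63·xy + 126·y² = (-63)·(x + 2·y)(x − y), vanishing at (x:y) = (2:-1) and (1:1).
M₁ = 2·S₀ − S₁ = [[-6, -12, 6], [-3, -6, 3], [6, 12, -6]] = (-3)·(2, 1, -2)(1, 2, -1)ᵀ and M₂ = S₀ + S₁ = [[9, -9, 3], [-27, 27, -9], [0, 0, 0]] = 3·(1, -3, 0)(3, -3, 1)ᵀ, so take a₁ = (2, 1, -2), b₁ = (1, 2, -1), a₂ = (1, -3, 0), b₂ = (3, -3, 1).
Each slice is an integer combination of E₁ = a₁b₁ᵀ and E₂ = a₂b₂ᵀ: S₀ = −E₁ + E₂, S₁ = E₁ + 2·E₂, S₂ = −3·E₁ − 3·E₂; reading off coefficients, c₁ = (-1, 1, -3) and c₂ = (1, 2, -3).
Hence T = (2, 1, -2) ∘ (1, 2, -1) ∘ (-1, 1, -3) + (1, -3, 0) ∘ (3, -3, 1) ∘ (1, 2, -3), so rank(T) ≤ 2.
These bounds meet, so rank(T) = 2.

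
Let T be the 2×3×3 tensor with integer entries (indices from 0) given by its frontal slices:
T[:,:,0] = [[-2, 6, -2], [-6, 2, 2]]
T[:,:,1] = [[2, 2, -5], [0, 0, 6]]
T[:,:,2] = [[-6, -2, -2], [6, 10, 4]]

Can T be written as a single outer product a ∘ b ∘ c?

The mode-3 unfolding of T (rows indexed by k, columns by (i,j) = (0,0), (0,1), (0,2), (1,0), (1,1), (1,2)) is [[-2, 6, -2, -6, 2, 2], [2, 2, -5, 0, 0, 6], [-6, -2, -2, 6, 10, 4]].
There the 3×3 minor on rows k ∈ {0, 1, 2}, columns (i,j) ∈ {(0,0), (0,1), (0,2)} is det [[-2, 6, -2], [2, 2, -5], [-6, -2, -2]] = 216 ≠ 0, so this unfolding has rank ≥ 3; CP rank is at least every unfolding rank, so rank(T) ≥ 3.
In particular rank(T) ≥ 3 > 1, so T is not rank-1.

No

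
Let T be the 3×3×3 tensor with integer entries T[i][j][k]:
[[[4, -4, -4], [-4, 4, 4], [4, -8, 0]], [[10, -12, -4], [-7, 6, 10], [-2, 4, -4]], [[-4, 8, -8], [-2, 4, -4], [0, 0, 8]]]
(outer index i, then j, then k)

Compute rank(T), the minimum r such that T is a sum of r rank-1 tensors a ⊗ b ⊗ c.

Lower bound: the mode-1 unfolding of T (rows indexed by i, columns by (j,k) = (0,0), (0,1), (0,2), (1,0), (1,1), (1,2), (2,0), (2,1), (2,2)) is [[4, -4, -4, -4, 4, 4, 4, -8, 0], [10, -12, -4, -7, 6, 10, -2, 4, -4], [-4, 8, -8, -2, 4, -4, 0, 0, 8]].
There the 3×3 minor on rows i ∈ {0, 1, 2}, columns (j,k) ∈ {(0,0), (0,1), (2,0)} is det [[4, -4, 4], [10, -12, -2], [-4, 8, 0]] = 160 ≠ 0, so this unfolding has rank ≥ 3; CP rank is at least every unfolding rank, so rank(T) ≥ 3. (This is only a lower bound: in general the CP rank may exceed every unfolding rank, so we still need to exhibit 3 rank-1 terms summing to T.)
Upper bound: T is a sum of 3 rank-1 terms, T = (0, 1, -2) ⊗ (2, 1, -2) ⊗ (1, -2, 2) + (1, 0, -1) ⊗ (0, 0, 1) ⊗ (4, -8, 0) + (1, 2, 0) ⊗ (1, -1, 0) ⊗ (4, -4, -4) (one valid choice — decompositions are not unique — normalised so each a, b is primitive with positive first nonzero entry; check it by expanding all entries), so rank(T) ≤ 3.
These bounds meet, so rank(T) = 3.

3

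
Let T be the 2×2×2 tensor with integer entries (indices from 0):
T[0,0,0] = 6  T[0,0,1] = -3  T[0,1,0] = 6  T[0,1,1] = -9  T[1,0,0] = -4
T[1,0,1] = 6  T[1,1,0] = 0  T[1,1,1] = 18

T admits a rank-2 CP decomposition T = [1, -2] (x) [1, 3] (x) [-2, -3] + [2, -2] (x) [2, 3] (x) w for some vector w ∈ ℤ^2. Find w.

Subtract the known terms from T to get the rank-1 residual R = [2, -2] (x) [2, 3] (x) w, so R[i,j,k] = a[i]·b[j]·w[k]. Pick indices with nonzero a[0]·b[0] = (2)·(2) = 4. Only the fibre through (0,0,·) is needed: R[0,0,:] = T[0,0,:] − Σₗ aₗ[0]bₗ[0]cₗ = [6, -3] − (1)·(1)·[-2, -3] = [8, 0]. Then w[k] = R[0,0,k] / 4 for each k, giving w = [8, 0] / 4 = [2, 0].

w = [2, 0]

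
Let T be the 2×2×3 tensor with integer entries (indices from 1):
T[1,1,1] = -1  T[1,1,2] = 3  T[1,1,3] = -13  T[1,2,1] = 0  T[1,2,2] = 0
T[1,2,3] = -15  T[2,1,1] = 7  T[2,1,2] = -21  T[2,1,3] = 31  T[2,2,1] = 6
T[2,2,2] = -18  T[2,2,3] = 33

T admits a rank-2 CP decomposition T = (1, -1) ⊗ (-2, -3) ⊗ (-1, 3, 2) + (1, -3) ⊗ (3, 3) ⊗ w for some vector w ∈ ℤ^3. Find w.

Subtract the known terms from T to get the rank-1 residual R = (1, -3) ⊗ (3, 3) ⊗ w, so R[i,j,k] = a[i]·b[j]·w[k]. Pick indices with nonzero a[1]·b[1] = (1)·(3) = 3. Only the fibre through (1,1,·) is needed: R[1,1,:] = T[1,1,:] − Σₗ aₗ[1]bₗ[1]cₗ = [-1, 3, -13] − (1)·(-2)·(-1, 3, 2) = [-3, 9, -9]. Then w[k] = R[1,1,k] / 3 for each k, giving w = [-3, 9, -9] / 3 = (-1, 3, -3).

w = (-1, 3, -3)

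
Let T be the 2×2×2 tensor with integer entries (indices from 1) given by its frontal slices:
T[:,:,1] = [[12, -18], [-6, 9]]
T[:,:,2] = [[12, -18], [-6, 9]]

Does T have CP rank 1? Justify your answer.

Yes

If T = a ⊗ b ⊗ c then every fibre of T is a multiple of the corresponding factor, so read the factors off the fibres through the nonzero entry T[1,1,1] = 12.
The mode-1 fibre T[:,1,1] = [12, -6] gives a = (2, -1) (primitive direction); the mode-2 fibre T[1,:,1] = [12, -18] gives b = (2, -3); then c[k] = T[1,1,k] / (a[1]·b[1]) = [12, 12] / 4 = (3, 3).
Expanding (2, -1) ⊗ (2, -3) ⊗ (3, 3) reproduces all 8 entries of T, so T = (2, -1) ⊗ (2, -3) ⊗ (3, 3) and rank(T) ≤ 1.
Equivalently every frontal slice T[:,:,k] is c[k] times the rank-1 matrix (2, -1) ⊗ (2, -3). So T has rank 1 (it is nonzero).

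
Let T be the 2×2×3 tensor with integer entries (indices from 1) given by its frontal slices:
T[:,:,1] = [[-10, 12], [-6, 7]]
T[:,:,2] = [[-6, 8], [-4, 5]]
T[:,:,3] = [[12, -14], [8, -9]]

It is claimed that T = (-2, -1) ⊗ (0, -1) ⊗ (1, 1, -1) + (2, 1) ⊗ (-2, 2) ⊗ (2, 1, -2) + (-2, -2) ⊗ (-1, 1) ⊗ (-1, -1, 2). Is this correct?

Yes

Reconstruct entrywise from the claimed factors. For example, T[1,2,3] = -14 and Σₗ aₗ[1]bₗ[2]cₗ[3] = (-2)·(-1)·(-1) + (2)·(2)·(-2) + (-2)·(1)·(2) = -14; checking all 12 entries, every one matches. The claim holds.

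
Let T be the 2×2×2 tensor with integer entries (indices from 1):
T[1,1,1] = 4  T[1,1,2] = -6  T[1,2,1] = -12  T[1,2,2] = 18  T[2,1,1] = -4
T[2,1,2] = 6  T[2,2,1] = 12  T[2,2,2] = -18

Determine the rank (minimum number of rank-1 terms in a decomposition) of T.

Lower bound: T ≠ 0 (e.g. T[1,1,1] = 4), so rank(T) ≥ 1.
Upper bound: the mode-1 fibre T[:,1,1] = [4, -4] gives a = (1, -1) (primitive direction); the mode-2 fibre T[1,:,1] = [4, -12] gives b = (1, -3); then c[k] = T[1,1,k] / (a[1]·b[1]) = [4, -6] / 1 = (4, -6).
Expanding (1, -1) ∘ (1, -3) ∘ (4, -6) reproduces all 8 entries of T, so T = (1, -1) ∘ (1, -3) ∘ (4, -6) and rank(T) ≤ 1.
These bounds meet, so rank(T) = 1.

1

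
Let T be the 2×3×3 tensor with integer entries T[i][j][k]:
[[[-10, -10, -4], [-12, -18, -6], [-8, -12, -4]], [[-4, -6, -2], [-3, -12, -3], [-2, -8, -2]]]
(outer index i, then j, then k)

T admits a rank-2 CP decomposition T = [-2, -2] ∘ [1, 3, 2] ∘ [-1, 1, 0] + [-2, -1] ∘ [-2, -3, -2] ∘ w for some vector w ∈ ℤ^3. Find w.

Subtract the known terms from T to get the rank-1 residual R = [-2, -1] ∘ [-2, -3, -2] ∘ w, so R[i,j,k] = a[i]·b[j]·w[k]. Pick indices with nonzero a[0]·b[0] = (-2)·(-2) = 4. Only the fibre through (0,0,·) is needed: R[0,0,:] = T[0,0,:] − Σₗ aₗ[0]bₗ[0]cₗ = [-10, -10, -4] − (-2)·(1)·[-1, 1, 0] = [-12, -8, -4]. Then w[k] = R[0,0,k] / 4 for each k, giving w = [-12, -8, -4] / 4 = [-3, -2, -1].

w = [-3, -2, -1]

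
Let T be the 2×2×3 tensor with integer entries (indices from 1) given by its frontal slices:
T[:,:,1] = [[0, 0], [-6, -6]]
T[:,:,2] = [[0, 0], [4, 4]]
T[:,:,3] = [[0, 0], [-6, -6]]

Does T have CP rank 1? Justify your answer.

Yes

If T = a (x) b (x) c then every fibre of T is a multiple of the corresponding factor, so read the factors off the fibres through the nonzero entry T[2,1,1] = -6.
The mode-1 fibre T[:,1,1] = [0, -6] gives a = [0, 1] (primitive direction); the mode-2 fibre T[2,:,1] = [-6, -6] gives b = [1, 1]; then c[k] = T[2,1,k] / (a[2]·b[1]) = [-6, 4, -6] / 1 = [-6, 4, -6].
Expanding [0, 1] (x) [1, 1] (x) [-6, 4, -6] reproduces all 12 entries of T, so T = [0, 1] (x) [1, 1] (x) [-6, 4, -6] and rank(T) ≤ 1.
Equivalently every frontal slice T[:,:,k] is c[k] times the rank-1 matrix [0, 1] (x) [1, 1]. So T has rank 1 (it is nonzero).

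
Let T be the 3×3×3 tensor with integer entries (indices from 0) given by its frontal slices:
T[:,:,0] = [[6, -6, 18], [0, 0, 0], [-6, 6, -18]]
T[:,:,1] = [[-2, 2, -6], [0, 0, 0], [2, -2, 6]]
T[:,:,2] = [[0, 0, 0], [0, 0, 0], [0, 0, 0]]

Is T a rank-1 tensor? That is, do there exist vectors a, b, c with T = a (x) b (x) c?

Yes

If T = a (x) b (x) c then every fibre of T is a multiple of the corresponding factor, so read the factors off the fibres through the nonzero entry T[0,0,0] = 6.
The mode-1 fibre T[:,0,0] = [6, 0, -6] gives a = [1, 0, -1] (primitive direction); the mode-2 fibre T[0,:,0] = [6, -6, 18] gives b = [1, -1, 3]; then c[k] = T[0,0,k] / (a[0]·b[0]) = [6, -2, 0] / 1 = [6, -2, 0].
Expanding [1, 0, -1] (x) [1, -1, 3] (x) [6, -2, 0] reproduces all 27 entries of T, so T = [1, 0, -1] (x) [1, -1, 3] (x) [6, -2, 0] and rank(T) ≤ 1.
Equivalently every frontal slice T[:,:,k] is c[k] times the rank-1 matrix [1, 0, -1] (x) [1, -1, 3]. So T has rank 1 (it is nonzero).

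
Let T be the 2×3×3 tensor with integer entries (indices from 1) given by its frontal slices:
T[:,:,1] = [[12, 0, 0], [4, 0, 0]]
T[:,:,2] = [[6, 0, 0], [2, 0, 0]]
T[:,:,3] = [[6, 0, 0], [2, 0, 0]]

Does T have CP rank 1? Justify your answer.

If T = a ⊗ b ⊗ c then every fibre of T is a multiple of the corresponding factor, so read the factors off the fibres through the nonzero entry T[1,1,1] = 12.
The mode-1 fibre T[:,1,1] = [12, 4] gives a = (3, 1) (primitive direction); the mode-2 fibre T[1,:,1] = [12, 0, 0] gives b = (1, 0, 0); then c[k] = T[1,1,k] / (a[1]·b[1]) = [12, 6, 6] / 3 = (4, 2, 2).
Expanding (3, 1) ⊗ (1, 0, 0) ⊗ (4, 2, 2) reproduces all 18 entries of T, so T = (3, 1) ⊗ (1, 0, 0) ⊗ (4, 2, 2) and rank(T) ≤ 1.
Equivalently every frontal slice T[:,:,k] is c[k] times the rank-1 matrix (3, 1) ⊗ (1, 0, 0). So T has rank 1 (it is nonzero).

Yes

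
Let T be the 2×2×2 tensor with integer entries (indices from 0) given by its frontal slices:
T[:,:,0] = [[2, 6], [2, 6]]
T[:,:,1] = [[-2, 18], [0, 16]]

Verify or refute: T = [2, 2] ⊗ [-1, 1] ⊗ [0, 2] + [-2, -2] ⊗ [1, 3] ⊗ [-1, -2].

No

Reconstruct entry (0,0,1) from the claimed factors: Σₗ aₗ[0]bₗ[0]cₗ[1] = (2)·(-1)·(2) + (-2)·(1)·(-2) = 0, but T[0,0,1] = -2. The claim is false.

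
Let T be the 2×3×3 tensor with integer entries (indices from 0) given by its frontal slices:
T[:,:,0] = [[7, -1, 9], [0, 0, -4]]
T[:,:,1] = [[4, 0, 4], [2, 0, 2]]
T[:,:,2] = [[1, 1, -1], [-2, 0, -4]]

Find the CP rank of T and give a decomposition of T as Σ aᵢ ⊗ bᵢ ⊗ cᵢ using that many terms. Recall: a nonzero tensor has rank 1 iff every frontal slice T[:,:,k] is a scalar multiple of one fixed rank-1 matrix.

rank(T) = 3

Lower bound: the mode-2 unfolding of T (rows indexed by j, columns by (i,k) = (0,0), (0,1), (0,2), (1,0), (1,1), (1,2)) is [[7, 4, 1, 0, 2, -2], [-1, 0, 1, 0, 0, 0], [9, 4, -1, -4, 2, -4]].
There the 3×3 minor on rows j ∈ {0, 1, 2}, columns (i,k) ∈ {(0,0), (0,1), (1,0)} is det [[7, 4, 0], [-1, 0, 0], [9, 4, -4]] = -16 ≠ 0, so this unfolding has rank ≥ 3; CP rank is at least every unfolding rank, so rank(T) ≥ 3. (Unfolding ranks only ever bound the CP rank from below — rank(T) can be strictly larger than all of them — so the matching upper bound has to come from an explicit 3-term decomposition.)
Upper bound: T is a sum of 3 rank-1 terms, T = [0, 1] ⊗ [1, 0, 2] ⊗ [-4, 0, -2] + [1, 0] ⊗ [1, 1, -1] ⊗ [-1, 0, 1] + [2, 1] ⊗ [1, 0, 1] ⊗ [4, 2, 0] (written with every a and b primitive with positive leading entry and the scale carried by c; CP decompositions are not unique, and this one is verified by expanding entrywise), so rank(T) ≤ 3.
These bounds meet, so rank(T) = 3.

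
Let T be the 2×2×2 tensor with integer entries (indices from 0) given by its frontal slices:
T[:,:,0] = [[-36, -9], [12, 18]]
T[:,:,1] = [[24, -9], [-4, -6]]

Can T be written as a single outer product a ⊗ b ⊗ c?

The mode-3 unfolding of T (rows indexed by k, columns by (i,j) = (0,0), (0,1), (1,0), (1,1)) is [[-36, -9, 12, 18], [24, -9, -4, -6]].
There the 2×2 minor on rows k ∈ {0, 1}, columns (i,j) ∈ {(0,0), (0,1)} is det [[-36, -9], [24, -9]] = 540 ≠ 0, so this unfolding has rank ≥ 2; CP rank is at least every unfolding rank, so rank(T) ≥ 2.
In particular rank(T) ≥ 2 > 1, so T is not rank-1.

No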